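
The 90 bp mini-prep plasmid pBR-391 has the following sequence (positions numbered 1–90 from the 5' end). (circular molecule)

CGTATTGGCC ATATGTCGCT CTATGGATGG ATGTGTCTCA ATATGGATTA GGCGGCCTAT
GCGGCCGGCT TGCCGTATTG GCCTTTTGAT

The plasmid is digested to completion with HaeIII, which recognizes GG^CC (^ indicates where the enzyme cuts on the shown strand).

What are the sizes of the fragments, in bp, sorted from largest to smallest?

HaeIII sites (GGCC) start at positions 7, 54, 63, 80.
HaeIII cuts after base 2 of each site, so after positions 8, 55, 64, 81.
Circular molecule, 4 cuts → 4 fragments:
  9–55 → 47 bp
  56–64 → 9 bp
  65–81 → 17 bp
  82–90 then 1–8 → 9 + 8 = 17 bp
Sorted largest to smallest: 47, 17, 17, 9 bp.

47, 17, 17, 9 bp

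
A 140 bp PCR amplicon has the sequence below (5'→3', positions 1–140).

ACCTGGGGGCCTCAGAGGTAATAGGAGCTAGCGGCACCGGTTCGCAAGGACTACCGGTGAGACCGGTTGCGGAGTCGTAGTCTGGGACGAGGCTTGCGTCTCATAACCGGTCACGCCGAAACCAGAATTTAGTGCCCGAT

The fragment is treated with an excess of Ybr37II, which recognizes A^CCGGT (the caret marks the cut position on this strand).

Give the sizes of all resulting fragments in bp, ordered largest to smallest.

44, 36, 34, 17, 9 bp

Ybr37II sites (ACCGGT) start at positions 36, 53, 62, 106.
Ybr37II cuts after the first base of each site, so after positions 36, 53, 62, 106.
Linear molecule, 4 cuts → 5 fragments:
  1–36 → 36 bp
  37–53 → 17 bp
  54–62 → 9 bp
  63–106 → 44 bp
  107–140 → 34 bp
Sorted largest to smallest: 44, 36, 34, 17, 9 bp.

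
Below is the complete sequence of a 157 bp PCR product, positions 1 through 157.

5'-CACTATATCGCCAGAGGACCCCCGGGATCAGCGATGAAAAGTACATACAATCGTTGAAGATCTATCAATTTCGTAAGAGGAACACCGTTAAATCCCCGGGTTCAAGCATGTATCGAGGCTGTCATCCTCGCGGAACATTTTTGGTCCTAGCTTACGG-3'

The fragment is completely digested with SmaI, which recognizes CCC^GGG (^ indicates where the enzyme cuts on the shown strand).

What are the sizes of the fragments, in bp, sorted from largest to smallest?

SmaI sites (CCCGGG) start at positions 21, 95.
SmaI cuts after base 3 of each site, so after positions 23, 97.
Linear molecule, 2 cuts → 3 fragments:
  1–23 → 23 bp
  24–97 → 74 bp
  98–157 → 60 bp
Sorted largest to smallest: 74, 60, 23 bp.

74, 60, 23 bp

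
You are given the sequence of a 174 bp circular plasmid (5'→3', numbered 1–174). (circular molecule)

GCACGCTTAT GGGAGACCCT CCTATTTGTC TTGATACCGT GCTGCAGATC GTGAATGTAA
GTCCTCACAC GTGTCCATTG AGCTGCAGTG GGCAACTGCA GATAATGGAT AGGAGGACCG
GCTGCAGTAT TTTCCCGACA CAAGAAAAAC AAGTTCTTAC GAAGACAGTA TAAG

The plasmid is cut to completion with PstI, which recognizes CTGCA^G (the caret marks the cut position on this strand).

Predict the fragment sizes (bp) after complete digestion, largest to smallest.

94, 41, 26, 13 bp

PstI sites (CTGCAG) start at positions 42, 83, 96, 122.
PstI cuts after base 5 of each site (before the last base), so after positions 46, 87, 100, 126.
Circular molecule, 4 cuts → 4 fragments:
  47–87 → 41 bp
  88–100 → 13 bp
  101–126 → 26 bp
  127–174 then 1–46 → 48 + 46 = 94 bp
Sorted largest to smallest: 94, 41, 26, 13 bp.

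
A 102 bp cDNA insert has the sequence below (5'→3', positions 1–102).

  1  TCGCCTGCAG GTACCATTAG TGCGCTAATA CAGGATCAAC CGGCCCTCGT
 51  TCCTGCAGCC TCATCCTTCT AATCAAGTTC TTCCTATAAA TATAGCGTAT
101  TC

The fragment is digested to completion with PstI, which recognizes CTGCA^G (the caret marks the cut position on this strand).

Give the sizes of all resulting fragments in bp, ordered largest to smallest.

PstI sites (CTGCAG) start at positions 5, 53.
PstI cuts after base 5 of each site (before the last base), so after positions 9, 57.
Linear molecule, 2 cuts → 3 fragments:
  1–9 → 9 bp
  10–57 → 48 bp
  58–102 → 45 bp
Sorted largest to smallest: 48, 45, 9 bp.

48, 45, 9 bp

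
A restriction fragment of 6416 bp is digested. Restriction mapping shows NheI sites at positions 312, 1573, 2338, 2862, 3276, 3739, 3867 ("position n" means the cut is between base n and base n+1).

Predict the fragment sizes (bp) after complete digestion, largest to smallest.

Linear molecule, 7 cuts → 8 fragments:
  312 − 0 = 312 bp
  1573 − 312 = 1261 bp
  2338 − 1573 = 765 bp
  2862 − 2338 = 524 bp
  3276 − 2862 = 414 bp
  3739 − 3276 = 463 bp
  3867 − 3739 = 128 bp
  6416 − 3867 = 2549 bp
Sorted largest to smallest: 2549, 1261, 765, 524, 463, 414, 312, 128 bp.

2549, 1261, 765, 524, 463, 414, 312, 128 bp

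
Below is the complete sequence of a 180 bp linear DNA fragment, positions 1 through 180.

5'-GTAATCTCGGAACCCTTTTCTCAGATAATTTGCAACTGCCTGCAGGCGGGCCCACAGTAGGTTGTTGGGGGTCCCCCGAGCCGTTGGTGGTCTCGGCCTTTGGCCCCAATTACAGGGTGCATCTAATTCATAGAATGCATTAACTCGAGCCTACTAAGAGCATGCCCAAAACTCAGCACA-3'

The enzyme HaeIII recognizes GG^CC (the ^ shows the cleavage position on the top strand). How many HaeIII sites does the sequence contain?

3

GGCC occurs starting at positions 49, 95, 102.
HaeIII cuts at 3 sites.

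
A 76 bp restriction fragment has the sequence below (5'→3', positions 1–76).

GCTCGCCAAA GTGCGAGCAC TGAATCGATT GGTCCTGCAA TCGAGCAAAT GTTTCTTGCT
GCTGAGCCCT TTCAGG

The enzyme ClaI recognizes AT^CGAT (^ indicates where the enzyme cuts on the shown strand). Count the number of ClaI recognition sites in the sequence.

1

ATCGAT occurs starting at position 24.
ClaI cuts at 1 site.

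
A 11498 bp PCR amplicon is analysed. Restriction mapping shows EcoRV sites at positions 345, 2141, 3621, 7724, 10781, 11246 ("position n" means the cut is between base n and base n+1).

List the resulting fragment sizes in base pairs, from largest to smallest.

4103, 3057, 1796, 1480, 465, 345, 252 bp

Linear molecule, 6 cuts → 7 fragments:
  345 − 0 = 345 bp
  2141 − 345 = 1796 bp
  3621 − 2141 = 1480 bp
  7724 − 3621 = 4103 bp
  10781 − 7724 = 3057 bp
  11246 − 10781 = 465 bp
  11498 − 11246 = 252 bp
Sorted largest to smallest: 4103, 3057, 1796, 1480, 465, 345, 252 bp.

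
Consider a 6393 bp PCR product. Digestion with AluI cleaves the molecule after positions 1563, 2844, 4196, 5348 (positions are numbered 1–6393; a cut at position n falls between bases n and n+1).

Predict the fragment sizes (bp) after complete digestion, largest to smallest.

Linear molecule, 4 cuts → 5 fragments:
  1563 − 0 = 1563 bp
  2844 − 1563 = 1281 bp
  4196 − 2844 = 1352 bp
  5348 − 4196 = 1152 bp
  6393 − 5348 = 1045 bp
Sorted largest to smallest: 1563, 1352, 1281, 1152, 1045 bp.

1563, 1352, 1281, 1152, 1045 bp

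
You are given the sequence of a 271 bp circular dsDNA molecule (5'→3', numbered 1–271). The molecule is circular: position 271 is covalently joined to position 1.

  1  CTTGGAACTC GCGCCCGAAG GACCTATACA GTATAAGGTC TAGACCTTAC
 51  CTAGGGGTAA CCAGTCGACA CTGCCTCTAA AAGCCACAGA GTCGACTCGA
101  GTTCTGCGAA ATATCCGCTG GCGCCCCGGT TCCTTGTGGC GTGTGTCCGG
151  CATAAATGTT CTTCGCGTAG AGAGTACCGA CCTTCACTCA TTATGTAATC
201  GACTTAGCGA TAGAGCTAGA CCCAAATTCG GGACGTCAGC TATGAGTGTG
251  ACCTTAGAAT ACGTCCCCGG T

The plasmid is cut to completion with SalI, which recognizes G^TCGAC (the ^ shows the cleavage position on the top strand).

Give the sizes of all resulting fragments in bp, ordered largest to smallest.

SalI sites (GTCGAC) start at positions 64, 91.
SalI cuts after the first base of each site, so after positions 64, 91.
Circular molecule, 2 cuts → 2 fragments:
  65–91 → 27 bp
  92–271 then 1–64 → 180 + 64 = 244 bp
Sorted largest to smallest: 244, 27 bp.

244, 27 bp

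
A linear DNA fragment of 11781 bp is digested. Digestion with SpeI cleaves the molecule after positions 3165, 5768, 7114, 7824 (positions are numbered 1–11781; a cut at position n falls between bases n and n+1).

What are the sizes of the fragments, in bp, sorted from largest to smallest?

Linear molecule, 4 cuts → 5 fragments:
  3165 − 0 = 3165 bp
  5768 − 3165 = 2603 bp
  7114 − 5768 = 1346 bp
  7824 − 7114 = 710 bp
  11781 − 7824 = 3957 bp
Sorted largest to smallest: 3957, 3165, 2603, 1346, 710 bp.

3957, 3165, 2603, 1346, 710 bp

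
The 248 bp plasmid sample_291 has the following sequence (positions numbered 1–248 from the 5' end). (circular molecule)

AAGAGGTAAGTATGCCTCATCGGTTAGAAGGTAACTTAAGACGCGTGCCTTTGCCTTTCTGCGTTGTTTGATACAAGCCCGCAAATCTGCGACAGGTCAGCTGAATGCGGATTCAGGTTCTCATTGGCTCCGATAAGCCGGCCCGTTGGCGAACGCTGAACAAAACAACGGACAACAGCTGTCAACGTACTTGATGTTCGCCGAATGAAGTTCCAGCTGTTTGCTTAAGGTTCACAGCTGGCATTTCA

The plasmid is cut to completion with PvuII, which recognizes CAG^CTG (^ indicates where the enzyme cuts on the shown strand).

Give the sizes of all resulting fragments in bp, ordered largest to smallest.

111, 78, 38, 21 bp

PvuII sites (CAGCTG) start at positions 98, 176, 214, 235.
PvuII cuts after base 3 of each site, so after positions 100, 178, 216, 237.
Circular molecule, 4 cuts → 4 fragments:
  101–178 → 78 bp
  179–216 → 38 bp
  217–237 → 21 bp
  238–248 then 1–100 → 11 + 100 = 111 bp
Sorted largest to smallest: 111, 78, 38, 21 bp.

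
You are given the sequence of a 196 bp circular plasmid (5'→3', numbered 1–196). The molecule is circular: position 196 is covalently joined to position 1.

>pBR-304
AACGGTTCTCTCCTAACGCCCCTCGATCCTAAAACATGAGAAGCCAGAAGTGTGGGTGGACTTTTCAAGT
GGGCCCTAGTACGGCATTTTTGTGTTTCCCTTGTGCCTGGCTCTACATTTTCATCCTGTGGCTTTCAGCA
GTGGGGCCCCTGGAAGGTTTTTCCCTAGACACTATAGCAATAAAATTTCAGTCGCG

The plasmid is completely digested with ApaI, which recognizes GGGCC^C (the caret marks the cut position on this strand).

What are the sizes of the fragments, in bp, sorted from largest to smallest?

123, 73 bp

ApaI sites (GGGCCC) start at positions 71, 144.
ApaI cuts after base 5 of each site (before the last base), so after positions 75, 148.
Circular molecule, 2 cuts → 2 fragments:
  76–148 → 73 bp
  149–196 then 1–75 → 48 + 75 = 123 bp
Sorted largest to smallest: 123, 73 bp.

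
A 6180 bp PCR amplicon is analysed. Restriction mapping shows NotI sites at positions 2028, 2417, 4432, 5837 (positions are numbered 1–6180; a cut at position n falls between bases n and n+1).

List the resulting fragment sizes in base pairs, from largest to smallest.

Linear molecule, 4 cuts → 5 fragments:
  2028 − 0 = 2028 bp
  2417 − 2028 = 389 bp
  4432 − 2417 = 2015 bp
  5837 − 4432 = 1405 bp
  6180 − 5837 = 343 bp
Sorted largest to smallest: 2028, 2015, 1405, 389, 343 bp.

2028, 2015, 1405, 389, 343 bp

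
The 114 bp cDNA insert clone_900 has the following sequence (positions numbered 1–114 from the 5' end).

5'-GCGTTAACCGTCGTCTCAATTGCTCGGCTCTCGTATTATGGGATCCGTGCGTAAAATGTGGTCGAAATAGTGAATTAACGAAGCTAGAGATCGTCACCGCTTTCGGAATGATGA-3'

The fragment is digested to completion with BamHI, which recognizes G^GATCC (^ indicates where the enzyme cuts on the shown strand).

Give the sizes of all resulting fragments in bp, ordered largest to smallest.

73, 41 bp

The BamHI site (GGATCC) starts at position 41.
BamHI cuts after the first base of each site, so after position 41.
Linear molecule, 1 cut → 2 fragments:
  1–41 → 41 bp
  42–114 → 73 bp
Sorted largest to smallest: 73, 41 bp.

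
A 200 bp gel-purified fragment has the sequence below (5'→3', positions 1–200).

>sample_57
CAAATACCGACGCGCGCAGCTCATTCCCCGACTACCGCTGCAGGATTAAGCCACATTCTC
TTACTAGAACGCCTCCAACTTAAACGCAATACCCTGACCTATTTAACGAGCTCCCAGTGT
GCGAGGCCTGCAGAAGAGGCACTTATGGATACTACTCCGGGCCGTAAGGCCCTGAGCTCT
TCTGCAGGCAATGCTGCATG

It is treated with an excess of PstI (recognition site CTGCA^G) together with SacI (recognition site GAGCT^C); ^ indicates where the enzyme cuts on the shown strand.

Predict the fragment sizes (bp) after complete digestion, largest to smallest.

PstI sites (CTGCAG) start at positions 38, 128, 182.
PstI cuts after base 5 of each site (before the last base), so after positions 42, 132, 186.
SacI sites (GAGCTC) start at positions 108, 174.
SacI cuts after base 5 of each site (before the last base), so after positions 112, 178.
Combined cut positions: 42, 112, 132, 178, 186.
Linear molecule, 5 cuts → 6 fragments:
  1–42 → 42 bp
  43–112 → 70 bp
  113–132 → 20 bp
  133–178 → 46 bp
  179–186 → 8 bp
  187–200 → 14 bp
Sorted largest to smallest: 70, 46, 42, 20, 14, 8 bp.

70, 46, 42, 20, 14, 8 bp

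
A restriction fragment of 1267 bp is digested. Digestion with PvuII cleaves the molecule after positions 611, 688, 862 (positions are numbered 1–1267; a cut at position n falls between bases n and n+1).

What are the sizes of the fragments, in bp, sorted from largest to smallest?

611, 405, 174, 77 bp

Linear molecule, 3 cuts → 4 fragments:
  611 − 0 = 611 bp
  688 − 611 = 77 bp
  862 − 688 = 174 bp
  1267 − 862 = 405 bp
Sorted largest to smallest: 611, 405, 174, 77 bp.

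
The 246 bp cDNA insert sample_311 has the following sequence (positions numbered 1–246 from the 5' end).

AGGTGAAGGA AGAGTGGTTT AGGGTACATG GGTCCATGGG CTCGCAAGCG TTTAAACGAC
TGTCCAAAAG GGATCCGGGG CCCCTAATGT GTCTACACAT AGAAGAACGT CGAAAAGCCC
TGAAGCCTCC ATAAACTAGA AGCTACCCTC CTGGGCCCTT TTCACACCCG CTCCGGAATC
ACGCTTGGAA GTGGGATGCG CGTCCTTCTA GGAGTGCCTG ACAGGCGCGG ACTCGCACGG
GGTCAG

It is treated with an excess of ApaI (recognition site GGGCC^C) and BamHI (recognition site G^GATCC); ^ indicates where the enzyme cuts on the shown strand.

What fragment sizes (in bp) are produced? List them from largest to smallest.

89, 75, 71, 11 bp

ApaI sites (GGGCCC) start at positions 78, 153.
ApaI cuts after base 5 of each site (before the last base), so after positions 82, 157.
The BamHI site (GGATCC) starts at position 71.
BamHI cuts after the first base of each site, so after position 71.
Combined cut positions: 71, 82, 157.
Linear molecule, 3 cuts → 4 fragments:
  1–71 → 71 bp
  72–82 → 11 bp
  83–157 → 75 bp
  158–246 → 89 bp
Sorted largest to smallest: 89, 75, 71, 11 bp.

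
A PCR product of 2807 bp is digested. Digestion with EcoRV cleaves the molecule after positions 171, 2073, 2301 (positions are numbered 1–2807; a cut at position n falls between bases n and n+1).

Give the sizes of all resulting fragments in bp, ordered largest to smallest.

Linear molecule, 3 cuts → 4 fragments:
  171 − 0 = 171 bp
  2073 − 171 = 1902 bp
  2301 − 2073 = 228 bp
  2807 − 2301 = 506 bp
Sorted largest to smallest: 1902, 506, 228, 171 bp.

1902, 506, 228, 171 bp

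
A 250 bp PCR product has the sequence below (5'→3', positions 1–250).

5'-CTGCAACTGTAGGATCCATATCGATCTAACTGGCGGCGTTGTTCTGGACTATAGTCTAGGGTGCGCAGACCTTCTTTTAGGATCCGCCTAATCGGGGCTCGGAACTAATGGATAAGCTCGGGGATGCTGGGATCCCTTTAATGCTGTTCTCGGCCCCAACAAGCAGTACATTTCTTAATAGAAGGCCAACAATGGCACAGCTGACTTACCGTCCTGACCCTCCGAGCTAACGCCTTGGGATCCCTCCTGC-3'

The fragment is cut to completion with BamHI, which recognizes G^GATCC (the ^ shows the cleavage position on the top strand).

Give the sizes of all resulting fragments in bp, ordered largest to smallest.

BamHI sites (GGATCC) start at positions 12, 80, 130, 238.
BamHI cuts after the first base of each site, so after positions 12, 80, 130, 238.
Linear molecule, 4 cuts → 5 fragments:
  1–12 → 12 bp
  13–80 → 68 bp
  81–130 → 50 bp
  131–238 → 108 bp
  239–250 → 12 bp
Sorted largest to smallest: 108, 68, 50, 12, 12 bp.

108, 68, 50, 12, 12 bp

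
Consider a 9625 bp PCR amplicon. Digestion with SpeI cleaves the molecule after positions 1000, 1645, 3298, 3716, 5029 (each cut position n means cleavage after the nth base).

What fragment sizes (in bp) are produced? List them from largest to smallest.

4596, 1653, 1313, 1000, 645, 418 bp

Linear molecule, 5 cuts → 6 fragments:
  1000 − 0 = 1000 bp
  1645 − 1000 = 645 bp
  3298 − 1645 = 1653 bp
  3716 − 3298 = 418 bp
  5029 − 3716 = 1313 bp
  9625 − 5029 = 4596 bp
Sorted largest to smallest: 4596, 1653, 1313, 1000, 645, 418 bp.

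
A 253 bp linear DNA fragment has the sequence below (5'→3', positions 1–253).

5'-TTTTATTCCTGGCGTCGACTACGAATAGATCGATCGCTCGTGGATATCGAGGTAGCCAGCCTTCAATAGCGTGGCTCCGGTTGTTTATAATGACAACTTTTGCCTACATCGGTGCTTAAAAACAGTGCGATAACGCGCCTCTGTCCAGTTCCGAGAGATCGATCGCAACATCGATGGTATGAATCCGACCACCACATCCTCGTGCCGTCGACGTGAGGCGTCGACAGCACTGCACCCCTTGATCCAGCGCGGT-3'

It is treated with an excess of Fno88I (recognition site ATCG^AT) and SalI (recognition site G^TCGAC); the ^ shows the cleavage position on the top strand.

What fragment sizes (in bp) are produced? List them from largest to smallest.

Fno88I sites (ATCGAT) start at positions 29, 158, 170.
Fno88I cuts after base 4 of each site, so after positions 32, 161, 173.
SalI sites (GTCGAC) start at positions 14, 207, 220.
SalI cuts after the first base of each site, so after positions 14, 207, 220.
Combined cut positions: 14, 32, 161, 173, 207, 220.
Linear molecule, 6 cuts → 7 fragments:
  1–14 → 14 bp
  15–32 → 18 bp
  33–161 → 129 bp
  162–173 → 12 bp
  174–207 → 34 bp
  208–220 → 13 bp
  221–253 → 33 bp
Sorted largest to smallest: 129, 34, 33, 18, 14, 13, 12 bp.

129, 34, 33, 18, 14, 13, 12 bp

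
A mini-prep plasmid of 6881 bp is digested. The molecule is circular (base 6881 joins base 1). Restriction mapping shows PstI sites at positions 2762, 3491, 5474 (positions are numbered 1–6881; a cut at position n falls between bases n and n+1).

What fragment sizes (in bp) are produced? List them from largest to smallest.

Circular molecule, 3 cuts → 3 fragments:
  3491 − 2762 = 729 bp
  5474 − 3491 = 1983 bp
  wrap: 6881 − 5474 + 2762 = 4169 bp
Sorted largest to smallest: 4169, 1983, 729 bp.

4169, 1983, 729 bp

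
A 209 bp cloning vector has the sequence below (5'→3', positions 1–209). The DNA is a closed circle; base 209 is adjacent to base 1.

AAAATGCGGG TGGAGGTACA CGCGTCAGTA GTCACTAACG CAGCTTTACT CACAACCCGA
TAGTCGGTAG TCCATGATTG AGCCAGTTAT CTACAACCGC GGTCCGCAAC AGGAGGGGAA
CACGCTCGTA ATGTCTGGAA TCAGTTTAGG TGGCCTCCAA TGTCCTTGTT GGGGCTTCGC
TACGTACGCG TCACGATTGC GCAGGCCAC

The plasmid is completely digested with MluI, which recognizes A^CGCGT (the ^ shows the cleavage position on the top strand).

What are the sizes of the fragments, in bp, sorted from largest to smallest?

166, 43 bp

MluI sites (ACGCGT) start at positions 20, 186.
MluI cuts after the first base of each site, so after positions 20, 186.
Circular molecule, 2 cuts → 2 fragments:
  21–186 → 166 bp
  187–209 then 1–20 → 23 + 20 = 43 bp
Sorted largest to smallest: 166, 43 bp.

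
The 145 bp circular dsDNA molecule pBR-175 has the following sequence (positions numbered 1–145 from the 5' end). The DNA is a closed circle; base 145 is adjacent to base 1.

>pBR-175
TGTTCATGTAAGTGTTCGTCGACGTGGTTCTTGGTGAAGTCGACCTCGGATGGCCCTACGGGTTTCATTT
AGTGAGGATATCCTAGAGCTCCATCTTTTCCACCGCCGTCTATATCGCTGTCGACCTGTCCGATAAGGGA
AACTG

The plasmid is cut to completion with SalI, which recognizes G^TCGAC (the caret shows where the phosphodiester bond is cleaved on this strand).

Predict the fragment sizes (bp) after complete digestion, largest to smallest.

SalI sites (GTCGAC) start at positions 18, 39, 120.
SalI cuts after the first base of each site, so after positions 18, 39, 120.
Circular molecule, 3 cuts → 3 fragments:
  19–39 → 21 bp
  40–120 → 81 bp
  121–145 then 1–18 → 25 + 18 = 43 bp
Sorted largest to smallest: 81, 43, 21 bp.

81, 43, 21 bp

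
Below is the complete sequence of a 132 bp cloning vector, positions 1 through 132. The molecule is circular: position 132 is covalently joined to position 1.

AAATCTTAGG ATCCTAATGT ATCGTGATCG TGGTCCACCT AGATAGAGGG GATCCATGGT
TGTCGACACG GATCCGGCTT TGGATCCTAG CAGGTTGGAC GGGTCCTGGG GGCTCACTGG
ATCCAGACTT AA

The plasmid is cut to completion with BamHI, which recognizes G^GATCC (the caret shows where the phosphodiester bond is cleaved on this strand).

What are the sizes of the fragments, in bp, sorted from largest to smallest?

41, 37, 22, 20, 12 bp

BamHI sites (GGATCC) start at positions 9, 50, 70, 82, 119.
BamHI cuts after the first base of each site, so after positions 9, 50, 70, 82, 119.
Circular molecule, 5 cuts → 5 fragments:
  10–50 → 41 bp
  51–70 → 20 bp
  71–82 → 12 bp
  83–119 → 37 bp
  120–132 then 1–9 → 13 + 9 = 22 bp
Sorted largest to smallest: 41, 37, 22, 20, 12 bp.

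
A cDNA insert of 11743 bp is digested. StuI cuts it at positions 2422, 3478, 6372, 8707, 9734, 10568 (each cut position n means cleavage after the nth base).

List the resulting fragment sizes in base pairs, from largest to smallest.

Linear molecule, 6 cuts → 7 fragments:
  2422 − 0 = 2422 bp
  3478 − 2422 = 1056 bp
  6372 − 3478 = 2894 bp
  8707 − 6372 = 2335 bp
  9734 − 8707 = 1027 bp
  10568 − 9734 = 834 bp
  11743 − 10568 = 1175 bp
Sorted largest to smallest: 2894, 2422, 2335, 1175, 1056, 1027, 834 bp.

2894, 2422, 2335, 1175, 1056, 1027, 834 bp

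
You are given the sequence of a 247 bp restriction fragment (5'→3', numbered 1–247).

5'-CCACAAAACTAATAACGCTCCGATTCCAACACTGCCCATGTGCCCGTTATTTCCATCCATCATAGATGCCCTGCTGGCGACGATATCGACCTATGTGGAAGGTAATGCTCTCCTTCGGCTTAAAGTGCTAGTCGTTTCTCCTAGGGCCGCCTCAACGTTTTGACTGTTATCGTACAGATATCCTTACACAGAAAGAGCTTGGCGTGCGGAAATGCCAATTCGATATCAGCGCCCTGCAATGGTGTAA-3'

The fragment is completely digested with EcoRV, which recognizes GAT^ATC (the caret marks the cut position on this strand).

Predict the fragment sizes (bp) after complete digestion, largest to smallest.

EcoRV sites (GATATC) start at positions 82, 177, 222.
EcoRV cuts after base 3 of each site, so after positions 84, 179, 224.
Linear molecule, 3 cuts → 4 fragments:
  1–84 → 84 bp
  85–179 → 95 bp
  180–224 → 45 bp
  225–247 → 23 bp
Sorted largest to smallest: 95, 84, 45, 23 bp.

95, 84, 45, 23 bp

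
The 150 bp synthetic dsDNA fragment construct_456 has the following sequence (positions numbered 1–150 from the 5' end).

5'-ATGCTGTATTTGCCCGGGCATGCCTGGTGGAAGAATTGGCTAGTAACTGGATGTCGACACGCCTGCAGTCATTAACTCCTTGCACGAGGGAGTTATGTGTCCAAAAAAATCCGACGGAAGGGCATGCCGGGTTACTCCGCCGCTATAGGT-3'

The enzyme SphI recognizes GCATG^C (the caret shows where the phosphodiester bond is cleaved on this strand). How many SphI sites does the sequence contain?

2

GCATGC occurs starting at positions 18, 122.
SphI cuts at 2 sites.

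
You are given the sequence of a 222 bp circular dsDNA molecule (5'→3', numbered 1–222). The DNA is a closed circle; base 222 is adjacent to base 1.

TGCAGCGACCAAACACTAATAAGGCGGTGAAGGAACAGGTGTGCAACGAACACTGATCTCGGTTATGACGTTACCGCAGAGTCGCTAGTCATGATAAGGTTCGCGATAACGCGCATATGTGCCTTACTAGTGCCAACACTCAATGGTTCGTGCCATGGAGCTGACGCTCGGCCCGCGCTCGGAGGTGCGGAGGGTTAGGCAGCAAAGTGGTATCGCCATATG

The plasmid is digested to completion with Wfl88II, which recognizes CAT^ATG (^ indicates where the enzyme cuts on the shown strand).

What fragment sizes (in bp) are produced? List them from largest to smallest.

119, 103 bp

Wfl88II sites (CATATG) start at positions 114, 217.
Wfl88II cuts after base 3 of each site, so after positions 116, 219.
Circular molecule, 2 cuts → 2 fragments:
  117–219 → 103 bp
  220–222 then 1–116 → 3 + 116 = 119 bp
Sorted largest to smallest: 119, 103 bp.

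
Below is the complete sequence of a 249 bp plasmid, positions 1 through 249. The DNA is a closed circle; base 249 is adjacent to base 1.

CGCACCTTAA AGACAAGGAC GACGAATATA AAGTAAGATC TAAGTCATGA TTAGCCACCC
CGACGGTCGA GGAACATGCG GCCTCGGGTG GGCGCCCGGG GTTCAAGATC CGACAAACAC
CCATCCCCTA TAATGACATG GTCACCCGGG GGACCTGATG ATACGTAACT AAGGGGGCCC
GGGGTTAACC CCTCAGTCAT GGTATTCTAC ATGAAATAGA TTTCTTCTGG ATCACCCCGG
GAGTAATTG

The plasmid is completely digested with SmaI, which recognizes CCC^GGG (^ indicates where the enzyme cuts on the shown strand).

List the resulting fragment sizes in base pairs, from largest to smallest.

SmaI sites (CCCGGG) start at positions 95, 145, 178, 236.
SmaI cuts after base 3 of each site, so after positions 97, 147, 180, 238.
Circular molecule, 4 cuts → 4 fragments:
  98–147 → 50 bp
  148–180 → 33 bp
  181–238 → 58 bp
  239–249 then 1–97 → 11 + 97 = 108 bp
Sorted largest to smallest: 108, 58, 50, 33 bp.

108, 58, 50, 33 bp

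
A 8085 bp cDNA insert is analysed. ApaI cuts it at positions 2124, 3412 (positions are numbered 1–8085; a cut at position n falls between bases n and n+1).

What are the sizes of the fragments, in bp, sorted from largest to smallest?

4673, 2124, 1288 bp

Linear molecule, 2 cuts → 3 fragments:
  2124 − 0 = 2124 bp
  3412 − 2124 = 1288 bp
  8085 − 3412 = 4673 bp
Sorted largest to smallest: 4673, 2124, 1288 bp.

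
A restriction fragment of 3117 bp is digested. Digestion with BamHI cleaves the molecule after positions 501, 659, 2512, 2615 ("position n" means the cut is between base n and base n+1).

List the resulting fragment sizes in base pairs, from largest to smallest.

1853, 502, 501, 158, 103 bp

Linear molecule, 4 cuts → 5 fragments:
  501 − 0 = 501 bp
  659 − 501 = 158 bp
  2512 − 659 = 1853 bp
  2615 − 2512 = 103 bp
  3117 − 2615 = 502 bp
Sorted largest to smallest: 1853, 502, 501, 158, 103 bp.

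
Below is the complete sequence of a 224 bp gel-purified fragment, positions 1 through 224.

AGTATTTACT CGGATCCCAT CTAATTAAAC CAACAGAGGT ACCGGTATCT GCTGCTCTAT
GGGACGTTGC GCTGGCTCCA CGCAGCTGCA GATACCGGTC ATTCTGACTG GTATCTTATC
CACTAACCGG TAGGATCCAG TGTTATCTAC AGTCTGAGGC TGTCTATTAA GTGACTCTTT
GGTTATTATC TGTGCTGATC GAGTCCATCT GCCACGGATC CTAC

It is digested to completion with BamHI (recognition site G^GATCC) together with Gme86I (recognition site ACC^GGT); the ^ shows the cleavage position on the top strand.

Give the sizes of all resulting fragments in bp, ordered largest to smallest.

BamHI sites (GGATCC) start at positions 12, 133, 216.
BamHI cuts after the first base of each site, so after positions 12, 133, 216.
Gme86I sites (ACCGGT) start at positions 41, 94, 126.
Gme86I cuts after base 3 of each site, so after positions 43, 96, 128.
Combined cut positions: 12, 43, 96, 128, 133, 216.
Linear molecule, 6 cuts → 7 fragments:
  1–12 → 12 bp
  13–43 → 31 bp
  44–96 → 53 bp
  97–128 → 32 bp
  129–133 → 5 bp
  134–216 → 83 bp
  217–224 → 8 bp
Sorted largest to smallest: 83, 53, 32, 31, 12, 8, 5 bp.

83, 53, 32, 31, 12, 8, 5 bp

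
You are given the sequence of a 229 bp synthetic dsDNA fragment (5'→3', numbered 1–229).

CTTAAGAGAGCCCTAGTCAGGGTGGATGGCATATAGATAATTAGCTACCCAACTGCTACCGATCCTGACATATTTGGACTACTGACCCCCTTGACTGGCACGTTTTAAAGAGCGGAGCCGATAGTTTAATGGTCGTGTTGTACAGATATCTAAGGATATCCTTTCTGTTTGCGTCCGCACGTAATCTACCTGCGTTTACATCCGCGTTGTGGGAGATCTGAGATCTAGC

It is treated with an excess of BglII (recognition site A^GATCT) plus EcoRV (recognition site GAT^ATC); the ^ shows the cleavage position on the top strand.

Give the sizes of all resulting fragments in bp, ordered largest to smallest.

147, 57, 10, 8, 7 bp

BglII sites (AGATCT) start at positions 214, 221.
BglII cuts after the first base of each site, so after positions 214, 221.
EcoRV sites (GATATC) start at positions 145, 155.
EcoRV cuts after base 3 of each site, so after positions 147, 157.
Combined cut positions: 147, 157, 214, 221.
Linear molecule, 4 cuts → 5 fragments:
  1–147 → 147 bp
  148–157 → 10 bp
  158–214 → 57 bp
  215–221 → 7 bp
  222–229 → 8 bp
Sorted largest to smallest: 147, 57, 10, 8, 7 bp.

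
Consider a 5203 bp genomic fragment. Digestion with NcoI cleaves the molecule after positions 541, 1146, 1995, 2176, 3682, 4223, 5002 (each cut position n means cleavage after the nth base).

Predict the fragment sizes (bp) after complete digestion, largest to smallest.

Linear molecule, 7 cuts → 8 fragments:
  541 − 0 = 541 bp
  1146 − 541 = 605 bp
  1995 − 1146 = 849 bp
  2176 − 1995 = 181 bp
  3682 − 2176 = 1506 bp
  4223 − 3682 = 541 bp
  5002 − 4223 = 779 bp
  5203 − 5002 = 201 bp
Sorted largest to smallest: 1506, 849, 779, 605, 541, 541, 201, 181 bp.

1506, 849, 779, 605, 541, 541, 201, 181 bp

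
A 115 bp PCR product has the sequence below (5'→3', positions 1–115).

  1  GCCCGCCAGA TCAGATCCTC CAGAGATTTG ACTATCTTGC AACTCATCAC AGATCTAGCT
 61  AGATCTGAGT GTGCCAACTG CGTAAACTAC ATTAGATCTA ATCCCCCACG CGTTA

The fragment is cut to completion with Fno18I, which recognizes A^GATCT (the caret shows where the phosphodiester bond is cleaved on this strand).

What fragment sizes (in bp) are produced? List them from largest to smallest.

Fno18I sites (AGATCT) start at positions 51, 61, 94.
Fno18I cuts after the first base of each site, so after positions 51, 61, 94.
Linear molecule, 3 cuts → 4 fragments:
  1–51 → 51 bp
  52–61 → 10 bp
  62–94 → 33 bp
  95–115 → 21 bp
Sorted largest to smallest: 51, 33, 21, 10 bp.

51, 33, 21, 10 bp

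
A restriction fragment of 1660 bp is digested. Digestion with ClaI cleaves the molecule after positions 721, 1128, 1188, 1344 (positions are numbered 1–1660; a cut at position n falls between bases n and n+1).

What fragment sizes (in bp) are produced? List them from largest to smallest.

721, 407, 316, 156, 60 bp

Linear molecule, 4 cuts → 5 fragments:
  721 − 0 = 721 bp
  1128 − 721 = 407 bp
  1188 − 1128 = 60 bp
  1344 − 1188 = 156 bp
  1660 − 1344 = 316 bp
Sorted largest to smallest: 721, 407, 316, 156, 60 bp.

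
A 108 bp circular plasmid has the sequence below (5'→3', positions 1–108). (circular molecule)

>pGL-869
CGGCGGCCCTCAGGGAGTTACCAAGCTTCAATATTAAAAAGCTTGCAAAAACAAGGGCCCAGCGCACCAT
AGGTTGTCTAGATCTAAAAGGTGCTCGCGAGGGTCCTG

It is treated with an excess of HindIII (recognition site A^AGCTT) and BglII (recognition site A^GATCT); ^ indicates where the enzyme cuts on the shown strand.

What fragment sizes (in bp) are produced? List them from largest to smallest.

HindIII sites (AAGCTT) start at positions 23, 39.
HindIII cuts after the first base of each site, so after positions 23, 39.
The BglII site (AGATCT) starts at position 80.
BglII cuts after the first base of each site, so after position 80.
Combined cut positions: 23, 39, 80.
Circular molecule, 3 cuts → 3 fragments:
  24–39 → 16 bp
  40–80 → 41 bp
  81–108 then 1–23 → 28 + 23 = 51 bp
Sorted largest to smallest: 51, 41, 16 bp.

51, 41, 16 bp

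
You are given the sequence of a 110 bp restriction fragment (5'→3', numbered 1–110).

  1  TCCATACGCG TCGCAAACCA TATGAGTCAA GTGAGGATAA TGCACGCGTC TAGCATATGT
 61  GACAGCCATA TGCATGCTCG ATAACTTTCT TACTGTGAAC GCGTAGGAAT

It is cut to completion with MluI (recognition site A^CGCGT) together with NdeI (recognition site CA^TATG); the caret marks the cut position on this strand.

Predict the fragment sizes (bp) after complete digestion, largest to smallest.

MluI sites (ACGCGT) start at positions 6, 44, 99.
MluI cuts after the first base of each site, so after positions 6, 44, 99.
NdeI sites (CATATG) start at positions 19, 54, 67.
NdeI cuts after base 2 of each site, so after positions 20, 55, 68.
Combined cut positions: 6, 20, 44, 55, 68, 99.
Linear molecule, 6 cuts → 7 fragments:
  1–6 → 6 bp
  7–20 → 14 bp
  21–44 → 24 bp
  45–55 → 11 bp
  56–68 → 13 bp
  69–99 → 31 bp
  100–110 → 11 bp
Sorted largest to smallest: 31, 24, 14, 13, 11, 11, 6 bp.

31, 24, 14, 13, 11, 11, 6 bp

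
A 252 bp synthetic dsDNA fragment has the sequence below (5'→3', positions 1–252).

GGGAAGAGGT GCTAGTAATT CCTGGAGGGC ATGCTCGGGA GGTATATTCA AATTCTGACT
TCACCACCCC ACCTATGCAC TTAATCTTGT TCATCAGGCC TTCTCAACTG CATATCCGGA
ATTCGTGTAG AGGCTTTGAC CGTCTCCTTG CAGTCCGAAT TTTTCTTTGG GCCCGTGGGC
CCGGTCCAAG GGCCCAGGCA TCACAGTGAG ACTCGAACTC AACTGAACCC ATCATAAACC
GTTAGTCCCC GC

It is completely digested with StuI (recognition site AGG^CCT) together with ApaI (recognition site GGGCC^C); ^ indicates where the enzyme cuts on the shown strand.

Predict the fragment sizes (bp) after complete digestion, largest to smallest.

The StuI site (AGGCCT) starts at position 96.
StuI cuts after base 3 of each site, so after position 98.
ApaI sites (GGGCCC) start at positions 169, 177, 190.
ApaI cuts after base 5 of each site (before the last base), so after positions 173, 181, 194.
Combined cut positions: 98, 173, 181, 194.
Linear molecule, 4 cuts → 5 fragments:
  1–98 → 98 bp
  99–173 → 75 bp
  174–181 → 8 bp
  182–194 → 13 bp
  195–252 → 58 bp
Sorted largest to smallest: 98, 75, 58, 13, 8 bp.

98, 75, 58, 13, 8 bp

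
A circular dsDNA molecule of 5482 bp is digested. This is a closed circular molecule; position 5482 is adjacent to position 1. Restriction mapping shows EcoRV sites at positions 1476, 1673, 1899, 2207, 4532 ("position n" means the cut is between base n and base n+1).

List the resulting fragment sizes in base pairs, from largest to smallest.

2426, 2325, 308, 226, 197 bp

Circular molecule, 5 cuts → 5 fragments:
  1673 − 1476 = 197 bp
  1899 − 1673 = 226 bp
  2207 − 1899 = 308 bp
  4532 − 2207 = 2325 bp
  wrap: 5482 − 4532 + 1476 = 2426 bp
Sorted largest to smallest: 2426, 2325, 308, 226, 197 bp.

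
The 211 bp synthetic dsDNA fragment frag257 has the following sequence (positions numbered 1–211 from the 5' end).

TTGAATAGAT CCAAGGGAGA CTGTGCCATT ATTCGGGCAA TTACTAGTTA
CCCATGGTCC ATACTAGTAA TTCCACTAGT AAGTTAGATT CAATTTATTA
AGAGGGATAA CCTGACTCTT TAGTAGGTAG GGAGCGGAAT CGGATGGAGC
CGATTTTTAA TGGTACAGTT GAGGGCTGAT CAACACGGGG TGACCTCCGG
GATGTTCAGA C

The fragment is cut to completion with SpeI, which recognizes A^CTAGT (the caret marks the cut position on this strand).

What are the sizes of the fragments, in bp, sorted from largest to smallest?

136, 43, 20, 12 bp

SpeI sites (ACTAGT) start at positions 43, 63, 75.
SpeI cuts after the first base of each site, so after positions 43, 63, 75.
Linear molecule, 3 cuts → 4 fragments:
  1–43 → 43 bp
  44–63 → 20 bp
  64–75 → 12 bp
  76–211 → 136 bp
Sorted largest to smallest: 136, 43, 20, 12 bp.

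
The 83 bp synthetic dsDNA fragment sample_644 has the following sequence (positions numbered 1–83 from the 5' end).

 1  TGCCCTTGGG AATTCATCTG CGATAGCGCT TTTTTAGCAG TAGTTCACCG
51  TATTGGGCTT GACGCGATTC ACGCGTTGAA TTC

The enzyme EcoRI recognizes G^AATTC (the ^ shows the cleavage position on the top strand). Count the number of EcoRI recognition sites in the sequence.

GAATTC occurs starting at positions 10, 78.
EcoRI cuts at 2 sites.

2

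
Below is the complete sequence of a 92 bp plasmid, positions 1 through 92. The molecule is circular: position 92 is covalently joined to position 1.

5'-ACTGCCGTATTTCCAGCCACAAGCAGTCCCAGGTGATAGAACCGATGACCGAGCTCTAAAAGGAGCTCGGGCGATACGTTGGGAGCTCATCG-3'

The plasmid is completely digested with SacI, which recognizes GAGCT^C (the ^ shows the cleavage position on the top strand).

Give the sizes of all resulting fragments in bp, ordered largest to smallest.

SacI sites (GAGCTC) start at positions 51, 63, 83.
SacI cuts after base 5 of each site (before the last base), so after positions 55, 67, 87.
Circular molecule, 3 cuts → 3 fragments:
  56–67 → 12 bp
  68–87 → 20 bp
  88–92 then 1–55 → 5 + 55 = 60 bp
Sorted largest to smallest: 60, 20, 12 bp.

60, 20, 12 bp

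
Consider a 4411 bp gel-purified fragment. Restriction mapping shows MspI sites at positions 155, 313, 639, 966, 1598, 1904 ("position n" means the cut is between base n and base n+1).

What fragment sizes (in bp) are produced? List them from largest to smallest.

2507, 632, 327, 326, 306, 158, 155 bp

Linear molecule, 6 cuts → 7 fragments:
  155 − 0 = 155 bp
  313 − 155 = 158 bp
  639 − 313 = 326 bp
  966 − 639 = 327 bp
  1598 − 966 = 632 bp
  1904 − 1598 = 306 bp
  4411 − 1904 = 2507 bp
Sorted largest to smallest: 2507, 632, 327, 326, 306, 158, 155 bp.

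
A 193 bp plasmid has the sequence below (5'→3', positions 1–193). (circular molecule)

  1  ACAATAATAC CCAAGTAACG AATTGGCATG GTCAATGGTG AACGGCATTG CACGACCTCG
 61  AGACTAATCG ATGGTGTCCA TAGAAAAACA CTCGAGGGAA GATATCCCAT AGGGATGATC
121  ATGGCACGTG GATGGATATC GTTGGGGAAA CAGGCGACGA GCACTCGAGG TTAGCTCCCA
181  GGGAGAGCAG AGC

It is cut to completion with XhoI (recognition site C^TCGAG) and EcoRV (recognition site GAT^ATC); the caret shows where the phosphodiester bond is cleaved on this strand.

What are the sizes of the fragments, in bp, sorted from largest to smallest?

XhoI sites (CTCGAG) start at positions 57, 91, 164.
XhoI cuts after the first base of each site, so after positions 57, 91, 164.
EcoRV sites (GATATC) start at positions 101, 135.
EcoRV cuts after base 3 of each site, so after positions 103, 137.
Combined cut positions: 57, 91, 103, 137, 164.
Circular molecule, 5 cuts → 5 fragments:
  58–91 → 34 bp
  92–103 → 12 bp
  104–137 → 34 bp
  138–164 → 27 bp
  165–193 then 1–57 → 29 + 57 = 86 bp
Sorted largest to smallest: 86, 34, 34, 27, 12 bp.

86, 34, 34, 27, 12 bp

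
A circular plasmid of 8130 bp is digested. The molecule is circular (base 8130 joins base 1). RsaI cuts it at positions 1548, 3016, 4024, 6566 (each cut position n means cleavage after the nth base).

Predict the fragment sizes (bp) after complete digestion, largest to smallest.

Circular molecule, 4 cuts → 4 fragments:
  3016 − 1548 = 1468 bp
  4024 − 3016 = 1008 bp
  6566 − 4024 = 2542 bp
  wrap: 8130 − 6566 + 1548 = 3112 bp
Sorted largest to smallest: 3112, 2542, 1468, 1008 bp.

3112, 2542, 1468, 1008 bp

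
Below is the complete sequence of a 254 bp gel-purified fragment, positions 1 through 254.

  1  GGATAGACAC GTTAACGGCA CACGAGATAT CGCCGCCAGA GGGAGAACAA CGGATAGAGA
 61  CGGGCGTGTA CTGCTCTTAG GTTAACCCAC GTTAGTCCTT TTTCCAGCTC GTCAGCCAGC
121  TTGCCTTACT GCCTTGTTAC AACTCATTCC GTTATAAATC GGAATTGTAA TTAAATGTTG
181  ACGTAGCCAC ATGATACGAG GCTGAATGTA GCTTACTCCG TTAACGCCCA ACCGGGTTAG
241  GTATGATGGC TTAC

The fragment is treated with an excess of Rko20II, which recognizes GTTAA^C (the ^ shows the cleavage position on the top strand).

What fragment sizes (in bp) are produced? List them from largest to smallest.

139, 70, 30, 15 bp

Rko20II sites (GTTAAC) start at positions 11, 81, 220.
Rko20II cuts after base 5 of each site (before the last base), so after positions 15, 85, 224.
Linear molecule, 3 cuts → 4 fragments:
  1–15 → 15 bp
  16–85 → 70 bp
  86–224 → 139 bp
  225–254 → 30 bp
Sorted largest to smallest: 139, 70, 30, 15 bp.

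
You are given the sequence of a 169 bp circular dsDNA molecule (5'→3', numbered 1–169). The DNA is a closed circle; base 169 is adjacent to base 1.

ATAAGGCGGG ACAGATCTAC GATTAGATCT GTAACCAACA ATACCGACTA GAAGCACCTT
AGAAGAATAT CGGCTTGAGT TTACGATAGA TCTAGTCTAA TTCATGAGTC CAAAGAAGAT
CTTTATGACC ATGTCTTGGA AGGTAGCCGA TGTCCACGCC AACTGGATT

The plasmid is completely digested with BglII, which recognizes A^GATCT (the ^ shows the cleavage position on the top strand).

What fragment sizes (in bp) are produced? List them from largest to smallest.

BglII sites (AGATCT) start at positions 13, 25, 88, 117.
BglII cuts after the first base of each site, so after positions 13, 25, 88, 117.
Circular molecule, 4 cuts → 4 fragments:
  14–25 → 12 bp
  26–88 → 63 bp
  89–117 → 29 bp
  118–169 then 1–13 → 52 + 13 = 65 bp
Sorted largest to smallest: 65, 63, 29, 12 bp.

65, 63, 29, 12 bp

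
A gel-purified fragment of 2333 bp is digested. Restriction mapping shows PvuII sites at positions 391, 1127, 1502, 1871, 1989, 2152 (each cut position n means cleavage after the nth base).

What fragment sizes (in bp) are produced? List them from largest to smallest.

736, 391, 375, 369, 181, 163, 118 bp

Linear molecule, 6 cuts → 7 fragments:
  391 − 0 = 391 bp
  1127 − 391 = 736 bp
  1502 − 1127 = 375 bp
  1871 − 1502 = 369 bp
  1989 − 1871 = 118 bp
  2152 − 1989 = 163 bp
  2333 − 2152 = 181 bp
Sorted largest to smallest: 736, 391, 375, 369, 181, 163, 118 bp.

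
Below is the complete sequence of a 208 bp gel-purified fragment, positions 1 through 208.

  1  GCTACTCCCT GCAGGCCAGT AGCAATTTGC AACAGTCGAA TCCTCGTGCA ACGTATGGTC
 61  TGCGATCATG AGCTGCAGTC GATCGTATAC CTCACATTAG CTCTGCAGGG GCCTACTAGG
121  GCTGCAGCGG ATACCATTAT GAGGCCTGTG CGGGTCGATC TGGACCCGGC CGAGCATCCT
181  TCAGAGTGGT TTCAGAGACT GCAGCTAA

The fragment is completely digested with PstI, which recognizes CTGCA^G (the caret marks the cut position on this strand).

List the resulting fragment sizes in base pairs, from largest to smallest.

77, 64, 30, 19, 13, 5 bp

PstI sites (CTGCAG) start at positions 9, 73, 103, 122, 199.
PstI cuts after base 5 of each site (before the last base), so after positions 13, 77, 107, 126, 203.
Linear molecule, 5 cuts → 6 fragments:
  1–13 → 13 bp
  14–77 → 64 bp
  78–107 → 30 bp
  108–126 → 19 bp
  127–203 → 77 bp
  204–208 → 5 bp
Sorted largest to smallest: 77, 64, 30, 19, 13, 5 bp.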